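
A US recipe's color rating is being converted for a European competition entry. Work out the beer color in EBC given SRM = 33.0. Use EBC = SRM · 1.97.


EBC = 33.0 · 1.97

65.0100 EBC


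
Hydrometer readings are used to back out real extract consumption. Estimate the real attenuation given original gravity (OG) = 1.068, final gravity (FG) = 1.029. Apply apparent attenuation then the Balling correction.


AA = (OG−FG)/(OG−1)·100;  RA = AA·0.8192
AA = (1.068 − 1.029)/(1.068 − 1)·100 = 57.3529
RA = 57.3529·0.8192

46.9835 %


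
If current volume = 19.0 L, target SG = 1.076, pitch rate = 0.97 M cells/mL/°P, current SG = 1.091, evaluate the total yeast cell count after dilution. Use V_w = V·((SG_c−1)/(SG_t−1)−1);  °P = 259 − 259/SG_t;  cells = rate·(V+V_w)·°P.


V_w = 19.0·((1.091−1)/(1.076−1)−1) = 3.7500
V_final = 19.0 + 3.7500 = 22.7500
°P = 259 − 259/1.076 = 18.2937
cells = 0.97·22.7500·18.2937

403.6958 billion cells


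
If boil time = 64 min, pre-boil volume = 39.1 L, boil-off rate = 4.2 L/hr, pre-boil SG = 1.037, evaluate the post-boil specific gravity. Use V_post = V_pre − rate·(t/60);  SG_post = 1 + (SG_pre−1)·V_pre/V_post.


V_post = 39.1 − 4.2·(64/60) = 34.6200
SG_post = 1 + (1.037 − 1)·39.1/34.6200

1.0418


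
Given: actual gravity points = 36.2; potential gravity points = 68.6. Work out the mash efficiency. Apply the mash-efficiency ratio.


efficiency = actual / potential × 100
efficiency = 36.2 / 68.6 × 100

52.7697 %


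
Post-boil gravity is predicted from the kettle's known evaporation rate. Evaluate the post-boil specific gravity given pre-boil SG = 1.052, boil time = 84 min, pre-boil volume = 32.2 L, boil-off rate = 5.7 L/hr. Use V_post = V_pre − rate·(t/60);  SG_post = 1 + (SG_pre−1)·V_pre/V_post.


V_post = 32.2 − 5.7·(84/60) = 24.2200
SG_post = 1 + (1.052 − 1)·32.2/24.2200

1.0691


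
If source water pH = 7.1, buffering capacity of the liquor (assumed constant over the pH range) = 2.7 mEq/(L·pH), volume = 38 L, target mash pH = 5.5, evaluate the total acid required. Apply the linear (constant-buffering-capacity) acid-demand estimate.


acid = buffering capacity · (pH_source − pH_target) · V
acid = 2.7 · (7.1 − 5.5) · 38

164.1600 mEq


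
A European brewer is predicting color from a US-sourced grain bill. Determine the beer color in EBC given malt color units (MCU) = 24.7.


SRM = 1.4922·MCU^0.6859;  EBC = SRM·1.97
SRM = 1.4922·24.7^0.6859 = 13.4610
EBC = 13.4610·1.97

26.5182 EBC


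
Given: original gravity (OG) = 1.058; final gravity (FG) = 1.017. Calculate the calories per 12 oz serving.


ABW = (OG−FG)·131.25·0.79/FG;  °P = 259 − 259/SG (for OG→OE and FG→AE);  RE = 0.1808·OE + 0.8192·AE;  Cal = (6.9·ABW + 4·(RE−0.1))·FG·3.55
ABW = (1.058 − 1.017)·131.25·0.79/1.017 = 4.1801
OE = 259 − 259/1.058 = 14.1985 °P
AE = 259 − 259/1.017 = 4.3294 °P
RE = 0.1808·14.1985 + 0.8192·4.3294 = 6.1137 °P
Cal = (6.9·4.1801 + 4·(6.1137−0.1))·1.017·3.55

190.9795 kcal


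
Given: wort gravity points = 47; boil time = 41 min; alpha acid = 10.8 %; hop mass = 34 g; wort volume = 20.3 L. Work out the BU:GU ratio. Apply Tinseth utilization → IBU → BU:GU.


U = 1.65·0.000125^(GP/1000)·(1−e^(−0.04t))/4.15;  IBU = (α/100)·m·U·1000/V;  BU:GU = IBU/GP
U = 1.65·0.000125^(47/1000)·(1−e^(−0.04·41))/4.15 = 0.2101
IBU = (10.8/100)·34·0.2101·1000/20.3 = 37.9965
BU:GU = 37.9965/47

0.8084


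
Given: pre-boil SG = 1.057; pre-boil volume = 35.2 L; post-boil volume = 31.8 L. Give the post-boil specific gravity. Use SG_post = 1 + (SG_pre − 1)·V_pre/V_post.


pts_pre = (1.057 − 1)·1000 = 57.0000
pts_post = 57.0000·35.2/31.8 = 63.0943
SG_post = 1 + 63.0943/1000

1.0631


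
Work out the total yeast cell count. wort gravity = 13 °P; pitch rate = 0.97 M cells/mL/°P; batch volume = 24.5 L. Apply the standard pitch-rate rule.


cells (billions) = rate · V_L · °P
cells = 0.97 · 24.5 · 13

308.9450 billion cells


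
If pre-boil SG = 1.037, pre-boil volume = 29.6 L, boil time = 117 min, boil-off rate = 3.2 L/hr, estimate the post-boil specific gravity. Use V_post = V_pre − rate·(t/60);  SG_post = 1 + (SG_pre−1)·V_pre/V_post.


V_post = 29.6 − 3.2·(117/60) = 23.3600
SG_post = 1 + (1.037 − 1)·29.6/23.3600

1.0469


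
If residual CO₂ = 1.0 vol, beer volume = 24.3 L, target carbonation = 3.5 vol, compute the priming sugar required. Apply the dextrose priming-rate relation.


sugar = (target − residual)·4.0·V
sugar = (3.5 − 1.0)·4.0·24.3

243.0000 g


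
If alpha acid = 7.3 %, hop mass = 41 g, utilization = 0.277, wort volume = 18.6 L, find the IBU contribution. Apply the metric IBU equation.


IBU = (α/100)·mass·U·1000 / V
IBU = (7.3/100)·41·0.277·1000 / 18.6

44.5732 IBU


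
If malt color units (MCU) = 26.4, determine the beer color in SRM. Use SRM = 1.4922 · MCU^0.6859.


SRM = 1.4922 · 26.4^0.6859

14.0898 SRM


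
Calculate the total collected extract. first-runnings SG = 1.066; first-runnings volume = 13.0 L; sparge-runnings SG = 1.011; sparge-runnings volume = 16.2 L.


total = Σ (SG_i − 1)·1000·V_i
first = (1.066 − 1)·1000·13.0 = 858.0000
sparge = (1.011 − 1)·1000·16.2 = 178.2000
total = 858.0000 + 178.2000

1036.2000 gravity·L


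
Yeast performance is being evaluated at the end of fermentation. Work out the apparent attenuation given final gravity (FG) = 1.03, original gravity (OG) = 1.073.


AA = (OG − FG)/(OG − 1) · 100
AA = (1.073 − 1.03)/(1.073 − 1) · 100

58.9041 %


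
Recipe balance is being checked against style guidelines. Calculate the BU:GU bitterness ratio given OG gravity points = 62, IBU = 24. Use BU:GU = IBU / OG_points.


BU:GU = 24 / 62

0.3871


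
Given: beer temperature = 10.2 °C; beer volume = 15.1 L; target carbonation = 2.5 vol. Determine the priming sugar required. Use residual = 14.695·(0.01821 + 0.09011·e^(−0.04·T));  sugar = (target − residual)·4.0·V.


residual = 14.695·(0.01821 + 0.09011·e^(−0.04·10.2)) = 1.1481
sugar = (2.5 − 1.1481)·4.0·15.1

81.6524 g


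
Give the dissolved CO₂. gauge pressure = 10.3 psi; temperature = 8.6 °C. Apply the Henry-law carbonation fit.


vols = (P + 14.695)·(0.01821 + 0.09011·e^(−0.04·T))
vols = (10.3 + 14.695)·(0.01821 + 0.09011·e^(−0.04·8.6))

2.0519 volumes


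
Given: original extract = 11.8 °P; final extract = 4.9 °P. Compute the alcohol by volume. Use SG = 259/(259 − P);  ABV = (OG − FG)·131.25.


OG = 259/(259 − 11.8) = 1.0477
FG = 259/(259 − 4.9) = 1.0193
ABV = (1.0477 − 1.0193)·131.25

3.7342 % ABV


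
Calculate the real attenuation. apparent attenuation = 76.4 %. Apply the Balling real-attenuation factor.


RA = AA · 0.8192
RA = 76.4 · 0.8192

62.5869 %


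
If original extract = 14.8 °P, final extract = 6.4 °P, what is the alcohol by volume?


SG = 259/(259 − P);  ABV = (OG − FG)·131.25
OG = 259/(259 − 14.8) = 1.0606
FG = 259/(259 − 6.4) = 1.0253
ABV = (1.0606 − 1.0253)·131.25

4.6291 % ABV


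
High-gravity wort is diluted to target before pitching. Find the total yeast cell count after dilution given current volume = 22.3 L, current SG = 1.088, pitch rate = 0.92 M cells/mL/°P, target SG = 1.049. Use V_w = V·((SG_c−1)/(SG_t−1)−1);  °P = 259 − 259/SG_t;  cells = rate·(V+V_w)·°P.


V_w = 22.3·((1.088−1)/(1.049−1)−1) = 17.7490
V_final = 22.3 + 17.7490 = 40.0490
°P = 259 − 259/1.049 = 12.0982
cells = 0.92·40.0490·12.0982

445.7585 billion cells


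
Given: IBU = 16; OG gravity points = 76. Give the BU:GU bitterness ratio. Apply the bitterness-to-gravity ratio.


BU:GU = IBU / OG_points
BU:GU = 16 / 76

0.2105


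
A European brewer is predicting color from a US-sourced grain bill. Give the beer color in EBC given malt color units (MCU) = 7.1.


SRM = 1.4922·MCU^0.6859;  EBC = SRM·1.97
SRM = 1.4922·7.1^0.6859 = 5.7241
EBC = 5.7241·1.97

11.2764 EBC


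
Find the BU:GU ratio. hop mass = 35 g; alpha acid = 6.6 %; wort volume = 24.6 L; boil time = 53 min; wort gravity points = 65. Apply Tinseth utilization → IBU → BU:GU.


U = 1.65·0.000125^(GP/1000)·(1−e^(−0.04t))/4.15;  IBU = (α/100)·m·U·1000/V;  BU:GU = IBU/GP
U = 1.65·0.000125^(65/1000)·(1−e^(−0.04·53))/4.15 = 0.1951
IBU = (6.6/100)·35·0.1951·1000/24.6 = 18.3180
BU:GU = 18.3180/65

0.2818


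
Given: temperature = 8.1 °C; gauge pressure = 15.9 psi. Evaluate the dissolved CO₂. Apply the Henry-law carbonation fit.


vols = (P + 14.695)·(0.01821 + 0.09011·e^(−0.04·T))
vols = (15.9 + 14.695)·(0.01821 + 0.09011·e^(−0.04·8.1))

2.5511 volumes


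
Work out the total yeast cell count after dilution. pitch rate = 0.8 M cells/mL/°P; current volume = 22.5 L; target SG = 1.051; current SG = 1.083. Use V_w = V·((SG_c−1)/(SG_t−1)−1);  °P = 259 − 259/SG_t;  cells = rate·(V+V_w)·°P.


V_w = 22.5·((1.083−1)/(1.051−1)−1) = 14.1176
V_final = 22.5 + 14.1176 = 36.6176
°P = 259 − 259/1.051 = 12.5680
cells = 0.8·36.6176·12.5680

368.1694 billion cells


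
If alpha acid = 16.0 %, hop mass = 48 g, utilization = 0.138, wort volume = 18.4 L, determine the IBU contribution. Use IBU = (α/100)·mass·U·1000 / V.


IBU = (16.0/100)·48·0.138·1000 / 18.4

57.6000 IBU


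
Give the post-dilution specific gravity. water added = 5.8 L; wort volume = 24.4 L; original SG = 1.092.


SG_new = 1 + (SG_old − 1)·V_old/(V_old + V_water)
pts = (1.092 − 1)·1000·24.4/(24.4 + 5.8) = 74.3311
SG_new = 1 + 74.3311/1000

1.0743


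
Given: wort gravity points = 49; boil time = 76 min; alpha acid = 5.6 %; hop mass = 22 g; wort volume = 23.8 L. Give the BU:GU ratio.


U = 1.65·0.000125^(GP/1000)·(1−e^(−0.04t))/4.15;  IBU = (α/100)·m·U·1000/V;  BU:GU = IBU/GP
U = 1.65·0.000125^(49/1000)·(1−e^(−0.04·76))/4.15 = 0.2437
IBU = (5.6/100)·22·0.2437·1000/23.8 = 12.6163
BU:GU = 12.6163/49

0.2575


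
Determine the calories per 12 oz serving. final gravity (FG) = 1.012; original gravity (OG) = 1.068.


ABW = (OG−FG)·131.25·0.79/FG;  °P = 259 − 259/SG (for OG→OE and FG→AE);  RE = 0.1808·OE + 0.8192·AE;  Cal = (6.9·ABW + 4·(RE−0.1))·FG·3.55
ABW = (1.068 − 1.012)·131.25·0.79/1.012 = 5.7376
OE = 259 − 259/1.068 = 16.4906 °P
AE = 259 − 259/1.012 = 3.0711 °P
RE = 0.1808·16.4906 + 0.8192·3.0711 = 5.4974 °P
Cal = (6.9·5.7376 + 4·(5.4974−0.1))·1.012·3.55

219.7929 kcal


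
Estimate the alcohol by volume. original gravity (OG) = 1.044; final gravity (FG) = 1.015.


ABV = (OG − FG) · 131.25
ABV = (1.044 − 1.015) · 131.25

3.8063 % ABV


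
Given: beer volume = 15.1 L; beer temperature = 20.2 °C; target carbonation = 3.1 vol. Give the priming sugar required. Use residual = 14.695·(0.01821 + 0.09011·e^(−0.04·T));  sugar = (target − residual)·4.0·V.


residual = 14.695·(0.01821 + 0.09011·e^(−0.04·20.2)) = 0.8578
sugar = (3.1 − 0.8578)·4.0·15.1

135.4264 g


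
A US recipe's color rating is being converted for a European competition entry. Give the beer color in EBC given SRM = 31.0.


EBC = SRM · 1.97
EBC = 31.0 · 1.97

61.0700 EBC


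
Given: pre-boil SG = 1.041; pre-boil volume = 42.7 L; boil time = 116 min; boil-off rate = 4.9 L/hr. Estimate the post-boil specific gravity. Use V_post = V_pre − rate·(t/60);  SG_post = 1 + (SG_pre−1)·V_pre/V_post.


V_post = 42.7 − 4.9·(116/60) = 33.2267
SG_post = 1 + (1.041 − 1)·42.7/33.2267

1.0527


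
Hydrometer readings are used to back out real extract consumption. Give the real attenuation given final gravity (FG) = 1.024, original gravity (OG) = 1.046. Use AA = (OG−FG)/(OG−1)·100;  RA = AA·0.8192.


AA = (1.046 − 1.024)/(1.046 − 1)·100 = 47.8261
RA = 47.8261·0.8192

39.1791 %


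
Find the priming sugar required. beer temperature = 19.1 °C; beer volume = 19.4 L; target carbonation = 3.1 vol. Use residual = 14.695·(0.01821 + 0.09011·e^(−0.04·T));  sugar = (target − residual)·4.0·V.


residual = 14.695·(0.01821 + 0.09011·e^(−0.04·19.1)) = 0.8844
sugar = (3.1 − 0.8844)·4.0·19.4

171.9312 g


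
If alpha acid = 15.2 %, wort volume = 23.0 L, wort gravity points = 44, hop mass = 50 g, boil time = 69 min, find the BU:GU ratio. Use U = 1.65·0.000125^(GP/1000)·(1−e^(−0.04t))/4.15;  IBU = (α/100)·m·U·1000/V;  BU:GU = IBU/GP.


U = 1.65·0.000125^(44/1000)·(1−e^(−0.04·69))/4.15 = 0.2508
IBU = (15.2/100)·50·0.2508·1000/23.0 = 82.8686
BU:GU = 82.8686/44

1.8834


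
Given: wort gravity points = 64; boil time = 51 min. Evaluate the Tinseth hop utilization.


U = 1.65·0.000125^(GP/1000) · (1 − e^(−0.04·t))/4.15
bigness = 1.65·0.000125^(64/1000) = 0.9283
boil_factor = (1 − e^(−0.04·51))/4.15 = 0.2096
U = 0.9283 · 0.2096

0.1946


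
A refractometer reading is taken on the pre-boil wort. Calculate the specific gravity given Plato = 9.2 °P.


SG = 259/(259 − P)
SG = 259/(259 − 9.2)

1.0368


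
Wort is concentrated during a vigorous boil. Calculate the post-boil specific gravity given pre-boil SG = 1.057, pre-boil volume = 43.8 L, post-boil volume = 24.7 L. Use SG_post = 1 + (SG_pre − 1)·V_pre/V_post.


pts_pre = (1.057 − 1)·1000 = 57.0000
pts_post = 57.0000·43.8/24.7 = 101.0769
SG_post = 1 + 101.0769/1000

1.1011


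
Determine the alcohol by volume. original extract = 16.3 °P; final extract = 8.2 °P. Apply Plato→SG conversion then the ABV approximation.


SG = 259/(259 − P);  ABV = (OG − FG)·131.25
OG = 259/(259 − 16.3) = 1.0672
FG = 259/(259 − 8.2) = 1.0327
ABV = (1.0672 − 1.0327)·131.25

4.5236 % ABV


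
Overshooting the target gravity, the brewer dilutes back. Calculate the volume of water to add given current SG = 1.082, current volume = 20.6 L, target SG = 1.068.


V_water = V·((SG_curr − 1)/(SG_target − 1) − 1)
V_water = 20.6·((1.082 − 1)/(1.068 − 1) − 1)

4.2412 L


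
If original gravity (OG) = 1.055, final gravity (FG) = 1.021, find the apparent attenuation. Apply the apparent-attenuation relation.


AA = (OG − FG)/(OG − 1) · 100
AA = (1.055 − 1.021)/(1.055 − 1) · 100

61.8182 %


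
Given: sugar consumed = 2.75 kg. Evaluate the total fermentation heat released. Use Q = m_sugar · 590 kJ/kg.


Q = 2.75 · 590

1622.5000 kJ


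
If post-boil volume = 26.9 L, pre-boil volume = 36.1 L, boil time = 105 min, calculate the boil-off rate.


rate = (V_pre − V_post) / (t_min/60)
rate = (36.1 − 26.9) / (105/60)

5.2571 L/hr


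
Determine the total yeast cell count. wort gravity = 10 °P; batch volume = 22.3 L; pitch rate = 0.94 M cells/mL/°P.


cells (billions) = rate · V_L · °P
cells = 0.94 · 22.3 · 10

209.6200 billion cells


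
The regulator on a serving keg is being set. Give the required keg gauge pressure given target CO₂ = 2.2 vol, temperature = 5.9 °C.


psi = vols/(0.01821 + 0.09011·e^(−0.04·T)) − 14.695
psi = 2.2/(0.01821 + 0.09011·e^(−0.04·5.9)) − 14.695

9.9198 psi


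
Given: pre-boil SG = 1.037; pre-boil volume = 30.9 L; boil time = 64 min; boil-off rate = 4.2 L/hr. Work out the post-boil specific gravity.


V_post = V_pre − rate·(t/60);  SG_post = 1 + (SG_pre−1)·V_pre/V_post
V_post = 30.9 − 4.2·(64/60) = 26.4200
SG_post = 1 + (1.037 − 1)·30.9/26.4200

1.0433


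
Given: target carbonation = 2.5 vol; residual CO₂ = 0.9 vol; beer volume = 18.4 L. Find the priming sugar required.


sugar = (target − residual)·4.0·V
sugar = (2.5 − 0.9)·4.0·18.4

117.7600 g


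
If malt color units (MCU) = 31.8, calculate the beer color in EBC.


SRM = 1.4922·MCU^0.6859;  EBC = SRM·1.97
SRM = 1.4922·31.8^0.6859 = 16.0082
EBC = 16.0082·1.97

31.5361 EBC


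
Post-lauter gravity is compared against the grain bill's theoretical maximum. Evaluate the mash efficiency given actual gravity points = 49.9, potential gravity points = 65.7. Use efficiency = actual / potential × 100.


efficiency = 49.9 / 65.7 × 100

75.9513 %


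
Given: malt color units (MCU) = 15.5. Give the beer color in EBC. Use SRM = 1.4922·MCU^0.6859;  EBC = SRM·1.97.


SRM = 1.4922·15.5^0.6859 = 9.7786
EBC = 9.7786·1.97

19.2638 EBC


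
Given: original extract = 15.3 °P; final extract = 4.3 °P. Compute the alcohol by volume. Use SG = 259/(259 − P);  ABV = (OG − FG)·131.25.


OG = 259/(259 − 15.3) = 1.0628
FG = 259/(259 − 4.3) = 1.0169
ABV = (1.0628 − 1.0169)·131.25

6.0243 % ABV


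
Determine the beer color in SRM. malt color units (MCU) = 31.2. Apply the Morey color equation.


SRM = 1.4922 · MCU^0.6859
SRM = 1.4922 · 31.2^0.6859

15.8004 SRM


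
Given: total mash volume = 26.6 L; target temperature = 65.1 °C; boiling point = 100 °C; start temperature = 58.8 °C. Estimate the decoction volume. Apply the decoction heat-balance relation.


V_dec = V_total·(T_target − T_start)/(T_boil − T_start)
V_dec = 26.6·(65.1 − 58.8)/(100 − 58.8)

4.0675 L


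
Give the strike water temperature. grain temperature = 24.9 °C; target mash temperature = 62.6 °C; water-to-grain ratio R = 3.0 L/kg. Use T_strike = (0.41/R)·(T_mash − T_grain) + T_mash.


T_strike = (0.41/3.0)·(62.6 − 24.9) + 62.6

67.7523 °C


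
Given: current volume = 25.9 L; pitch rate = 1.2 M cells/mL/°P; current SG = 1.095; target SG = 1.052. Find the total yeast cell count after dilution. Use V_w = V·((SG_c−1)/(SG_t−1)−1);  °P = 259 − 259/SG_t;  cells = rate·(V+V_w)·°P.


V_w = 25.9·((1.095−1)/(1.052−1)−1) = 21.4173
V_final = 25.9 + 21.4173 = 47.3173
°P = 259 − 259/1.052 = 12.8023
cells = 1.2·47.3173·12.8023

726.9234 billion cells


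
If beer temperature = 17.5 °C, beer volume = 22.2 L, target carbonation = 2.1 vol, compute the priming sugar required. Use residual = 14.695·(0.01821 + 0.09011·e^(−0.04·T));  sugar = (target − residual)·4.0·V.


residual = 14.695·(0.01821 + 0.09011·e^(−0.04·17.5)) = 0.9252
sugar = (2.1 − 0.9252)·4.0·22.2

104.3260 g


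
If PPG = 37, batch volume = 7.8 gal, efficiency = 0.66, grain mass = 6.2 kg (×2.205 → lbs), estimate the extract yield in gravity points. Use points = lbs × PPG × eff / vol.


lbs = 6.2 × 2.205 = 13.6710
points = 13.6710 × 37 × 0.66 / 7.8

42.8007 points


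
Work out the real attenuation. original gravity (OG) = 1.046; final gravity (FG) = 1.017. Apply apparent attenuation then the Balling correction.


AA = (OG−FG)/(OG−1)·100;  RA = AA·0.8192
AA = (1.046 − 1.017)/(1.046 − 1)·100 = 63.0435
RA = 63.0435·0.8192

51.6452 %


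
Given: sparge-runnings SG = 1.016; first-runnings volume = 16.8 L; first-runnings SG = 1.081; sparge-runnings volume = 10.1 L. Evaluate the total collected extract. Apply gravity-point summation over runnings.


total = Σ (SG_i − 1)·1000·V_i
first = (1.081 − 1)·1000·16.8 = 1360.8000
sparge = (1.016 − 1)·1000·10.1 = 161.6000
total = 1360.8000 + 161.6000

1522.4000 gravity·L


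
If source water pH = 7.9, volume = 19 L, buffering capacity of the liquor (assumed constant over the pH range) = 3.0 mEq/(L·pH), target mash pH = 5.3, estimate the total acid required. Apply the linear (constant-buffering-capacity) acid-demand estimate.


acid = buffering capacity · (pH_source − pH_target) · V
acid = 3.0 · (7.9 − 5.3) · 19

148.2000 mEq


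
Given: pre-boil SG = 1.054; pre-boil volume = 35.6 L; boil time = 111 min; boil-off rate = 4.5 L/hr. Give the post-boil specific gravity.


V_post = V_pre − rate·(t/60);  SG_post = 1 + (SG_pre−1)·V_pre/V_post
V_post = 35.6 − 4.5·(111/60) = 27.2750
SG_post = 1 + (1.054 − 1)·35.6/27.2750

1.0705


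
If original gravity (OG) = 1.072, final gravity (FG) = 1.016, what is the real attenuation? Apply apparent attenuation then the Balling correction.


AA = (OG−FG)/(OG−1)·100;  RA = AA·0.8192
AA = (1.072 − 1.016)/(1.072 − 1)·100 = 77.7778
RA = 77.7778·0.8192

63.7156 %


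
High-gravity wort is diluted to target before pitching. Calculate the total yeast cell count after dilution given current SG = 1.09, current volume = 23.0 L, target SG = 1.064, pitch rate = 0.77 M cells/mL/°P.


V_w = V·((SG_c−1)/(SG_t−1)−1);  °P = 259 − 259/SG_t;  cells = rate·(V+V_w)·°P
V_w = 23.0·((1.09−1)/(1.064−1)−1) = 9.3438
V_final = 23.0 + 9.3438 = 32.3438
°P = 259 − 259/1.064 = 15.5789
cells = 0.77·32.3438·15.5789

387.9888 billion cells


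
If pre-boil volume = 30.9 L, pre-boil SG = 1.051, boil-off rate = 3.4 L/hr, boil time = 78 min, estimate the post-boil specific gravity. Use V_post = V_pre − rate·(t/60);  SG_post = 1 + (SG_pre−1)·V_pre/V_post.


V_post = 30.9 − 3.4·(78/60) = 26.4800
SG_post = 1 + (1.051 − 1)·30.9/26.4800

1.0595


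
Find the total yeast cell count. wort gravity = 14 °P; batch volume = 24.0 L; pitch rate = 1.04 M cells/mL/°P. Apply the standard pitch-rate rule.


cells (billions) = rate · V_L · °P
cells = 1.04 · 24.0 · 14

349.4400 billion cells


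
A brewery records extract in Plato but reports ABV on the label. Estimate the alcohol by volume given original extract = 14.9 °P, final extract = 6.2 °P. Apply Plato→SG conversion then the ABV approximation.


SG = 259/(259 − P);  ABV = (OG − FG)·131.25
OG = 259/(259 − 14.9) = 1.0610
FG = 259/(259 − 6.2) = 1.0245
ABV = (1.0610 − 1.0245)·131.25

4.7926 % ABV


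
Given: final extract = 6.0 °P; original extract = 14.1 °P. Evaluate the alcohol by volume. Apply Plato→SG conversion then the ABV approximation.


SG = 259/(259 − P);  ABV = (OG − FG)·131.25
OG = 259/(259 − 14.1) = 1.0576
FG = 259/(259 − 6.0) = 1.0237
ABV = (1.0576 − 1.0237)·131.25

4.4440 % ABV


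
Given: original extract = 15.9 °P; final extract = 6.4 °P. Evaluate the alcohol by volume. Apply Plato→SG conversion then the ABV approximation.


SG = 259/(259 − P);  ABV = (OG − FG)·131.25
OG = 259/(259 − 15.9) = 1.0654
FG = 259/(259 − 6.4) = 1.0253
ABV = (1.0654 − 1.0253)·131.25

5.2590 % ABV


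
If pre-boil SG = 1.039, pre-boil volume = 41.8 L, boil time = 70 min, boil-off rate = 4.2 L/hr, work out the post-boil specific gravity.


V_post = V_pre − rate·(t/60);  SG_post = 1 + (SG_pre−1)·V_pre/V_post
V_post = 41.8 − 4.2·(70/60) = 36.9000
SG_post = 1 + (1.039 − 1)·41.8/36.9000

1.0442


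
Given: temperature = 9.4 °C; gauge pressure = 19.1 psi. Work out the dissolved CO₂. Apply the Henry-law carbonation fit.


vols = (P + 14.695)·(0.01821 + 0.09011·e^(−0.04·T))
vols = (19.1 + 14.695)·(0.01821 + 0.09011·e^(−0.04·9.4))

2.7063 volumes


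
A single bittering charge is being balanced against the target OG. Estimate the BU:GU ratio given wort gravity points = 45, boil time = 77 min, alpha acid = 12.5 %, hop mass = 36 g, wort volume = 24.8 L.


U = 1.65·0.000125^(GP/1000)·(1−e^(−0.04t))/4.15;  IBU = (α/100)·m·U·1000/V;  BU:GU = IBU/GP
U = 1.65·0.000125^(45/1000)·(1−e^(−0.04·77))/4.15 = 0.2531
IBU = (12.5/100)·36·0.2531·1000/24.8 = 45.9330
BU:GU = 45.9330/45

1.0207


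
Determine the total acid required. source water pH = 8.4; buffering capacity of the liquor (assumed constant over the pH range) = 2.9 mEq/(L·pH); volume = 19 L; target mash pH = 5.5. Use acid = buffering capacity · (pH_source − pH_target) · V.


acid = 2.9 · (8.4 − 5.5) · 19

159.7900 mEq


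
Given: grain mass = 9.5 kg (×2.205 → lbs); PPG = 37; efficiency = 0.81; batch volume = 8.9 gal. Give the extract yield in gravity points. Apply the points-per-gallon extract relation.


points = lbs × PPG × eff / vol
lbs = 9.5 × 2.205 = 20.9475
points = 20.9475 × 37 × 0.81 / 8.9

70.5389 points


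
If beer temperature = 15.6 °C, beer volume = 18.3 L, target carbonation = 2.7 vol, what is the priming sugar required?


residual = 14.695·(0.01821 + 0.09011·e^(−0.04·T));  sugar = (target − residual)·4.0·V
residual = 14.695·(0.01821 + 0.09011·e^(−0.04·15.6)) = 0.9771
sugar = (2.7 − 0.9771)·4.0·18.3

126.1177 g


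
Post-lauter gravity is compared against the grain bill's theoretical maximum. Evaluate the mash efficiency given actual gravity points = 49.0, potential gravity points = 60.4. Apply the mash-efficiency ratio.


efficiency = actual / potential × 100
efficiency = 49.0 / 60.4 × 100

81.1258 %


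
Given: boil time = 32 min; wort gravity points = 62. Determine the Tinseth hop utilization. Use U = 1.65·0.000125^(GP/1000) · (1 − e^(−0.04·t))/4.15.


bigness = 1.65·0.000125^(62/1000) = 0.9451
boil_factor = (1 − e^(−0.04·32))/4.15 = 0.1740
U = 0.9451 · 0.1740

0.1644


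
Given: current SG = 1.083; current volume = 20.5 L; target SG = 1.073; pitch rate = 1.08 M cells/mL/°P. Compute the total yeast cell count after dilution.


V_w = V·((SG_c−1)/(SG_t−1)−1);  °P = 259 − 259/SG_t;  cells = rate·(V+V_w)·°P
V_w = 20.5·((1.083−1)/(1.073−1)−1) = 2.8082
V_final = 20.5 + 2.8082 = 23.3082
°P = 259 − 259/1.073 = 17.6207
cells = 1.08·23.3082·17.6207

443.5634 billion cells


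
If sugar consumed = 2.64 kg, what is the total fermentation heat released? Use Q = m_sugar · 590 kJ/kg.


Q = 2.64 · 590

1557.6000 kJ


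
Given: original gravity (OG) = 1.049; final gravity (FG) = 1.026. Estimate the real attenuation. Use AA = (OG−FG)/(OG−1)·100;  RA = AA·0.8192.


AA = (1.049 − 1.026)/(1.049 − 1)·100 = 46.9388
RA = 46.9388·0.8192

38.4522 %


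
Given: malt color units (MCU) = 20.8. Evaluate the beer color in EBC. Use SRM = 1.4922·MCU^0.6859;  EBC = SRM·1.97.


SRM = 1.4922·20.8^0.6859 = 11.9643
EBC = 11.9643·1.97

23.5696 EBC


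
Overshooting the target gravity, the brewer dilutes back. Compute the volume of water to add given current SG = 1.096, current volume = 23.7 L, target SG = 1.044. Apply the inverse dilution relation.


V_water = V·((SG_curr − 1)/(SG_target − 1) − 1)
V_water = 23.7·((1.096 − 1)/(1.044 − 1) − 1)

28.0091 L


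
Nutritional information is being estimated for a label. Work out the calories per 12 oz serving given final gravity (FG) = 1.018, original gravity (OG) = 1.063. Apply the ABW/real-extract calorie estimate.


ABW = (OG−FG)·131.25·0.79/FG;  °P = 259 − 259/SG (for OG→OE and FG→AE);  RE = 0.1808·OE + 0.8192·AE;  Cal = (6.9·ABW + 4·(RE−0.1))·FG·3.55
ABW = (1.063 − 1.018)·131.25·0.79/1.018 = 4.5834
OE = 259 − 259/1.063 = 15.3500 °P
AE = 259 − 259/1.018 = 4.5796 °P
RE = 0.1808·15.3500 + 0.8192·4.5796 = 6.5269 °P
Cal = (6.9·4.5834 + 4·(6.5269−0.1))·1.018·3.55

207.1962 kcal


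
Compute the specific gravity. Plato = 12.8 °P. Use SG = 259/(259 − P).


SG = 259/(259 − 12.8)

1.0520


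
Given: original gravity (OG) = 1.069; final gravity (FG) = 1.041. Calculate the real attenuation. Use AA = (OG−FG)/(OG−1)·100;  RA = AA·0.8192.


AA = (1.069 − 1.041)/(1.069 − 1)·100 = 40.5797
RA = 40.5797·0.8192

33.2429 %


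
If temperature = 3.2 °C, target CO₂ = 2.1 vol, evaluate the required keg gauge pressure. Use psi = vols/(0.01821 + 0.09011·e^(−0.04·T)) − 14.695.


psi = 2.1/(0.01821 + 0.09011·e^(−0.04·3.2)) − 14.695

6.8449 psi


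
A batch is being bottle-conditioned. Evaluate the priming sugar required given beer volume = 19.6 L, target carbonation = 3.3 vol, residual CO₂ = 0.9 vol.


sugar = (target − residual)·4.0·V
sugar = (3.3 − 0.9)·4.0·19.6

188.1600 g


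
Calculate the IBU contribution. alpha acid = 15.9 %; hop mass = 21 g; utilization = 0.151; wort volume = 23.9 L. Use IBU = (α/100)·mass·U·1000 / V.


IBU = (15.9/100)·21·0.151·1000 / 23.9

21.0958 IBU


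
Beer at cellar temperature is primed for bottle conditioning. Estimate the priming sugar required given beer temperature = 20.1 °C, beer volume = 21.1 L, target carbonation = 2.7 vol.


residual = 14.695·(0.01821 + 0.09011·e^(−0.04·T));  sugar = (target − residual)·4.0·V
residual = 14.695·(0.01821 + 0.09011·e^(−0.04·20.1)) = 0.8602
sugar = (2.7 − 0.8602)·4.0·21.1

155.2785 g


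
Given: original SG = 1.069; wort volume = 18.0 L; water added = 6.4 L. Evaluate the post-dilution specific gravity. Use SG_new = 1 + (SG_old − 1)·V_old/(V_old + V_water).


pts = (1.069 − 1)·1000·18.0/(18.0 + 6.4) = 50.9016
SG_new = 1 + 50.9016/1000

1.0509


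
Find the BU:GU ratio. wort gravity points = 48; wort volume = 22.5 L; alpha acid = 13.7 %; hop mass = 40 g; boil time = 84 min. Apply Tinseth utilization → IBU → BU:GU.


U = 1.65·0.000125^(GP/1000)·(1−e^(−0.04t))/4.15;  IBU = (α/100)·m·U·1000/V;  BU:GU = IBU/GP
U = 1.65·0.000125^(48/1000)·(1−e^(−0.04·84))/4.15 = 0.2493
IBU = (13.7/100)·40·0.2493·1000/22.5 = 60.7200
BU:GU = 60.7200/48

1.2650


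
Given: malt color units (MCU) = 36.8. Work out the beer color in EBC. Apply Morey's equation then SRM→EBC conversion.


SRM = 1.4922·MCU^0.6859;  EBC = SRM·1.97
SRM = 1.4922·36.8^0.6859 = 17.6947
EBC = 17.6947·1.97

34.8585 EBC


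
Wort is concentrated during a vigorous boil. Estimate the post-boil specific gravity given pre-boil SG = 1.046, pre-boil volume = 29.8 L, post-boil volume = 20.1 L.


SG_post = 1 + (SG_pre − 1)·V_pre/V_post
pts_pre = (1.046 − 1)·1000 = 46.0000
pts_post = 46.0000·29.8/20.1 = 68.1990
SG_post = 1 + 68.1990/1000

1.0682


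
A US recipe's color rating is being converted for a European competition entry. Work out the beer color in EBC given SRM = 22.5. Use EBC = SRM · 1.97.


EBC = 22.5 · 1.97

44.3250 EBC


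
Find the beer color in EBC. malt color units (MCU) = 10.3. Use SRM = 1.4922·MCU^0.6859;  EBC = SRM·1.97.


SRM = 1.4922·10.3^0.6859 = 7.3881
EBC = 7.3881·1.97

14.5545 EBC


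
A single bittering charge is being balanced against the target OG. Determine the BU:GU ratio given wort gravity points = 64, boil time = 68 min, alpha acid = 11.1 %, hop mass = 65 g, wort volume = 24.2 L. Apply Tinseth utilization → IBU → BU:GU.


U = 1.65·0.000125^(GP/1000)·(1−e^(−0.04t))/4.15;  IBU = (α/100)·m·U·1000/V;  BU:GU = IBU/GP
U = 1.65·0.000125^(64/1000)·(1−e^(−0.04·68))/4.15 = 0.2090
IBU = (11.1/100)·65·0.2090·1000/24.2 = 62.2966
BU:GU = 62.2966/64

0.9734


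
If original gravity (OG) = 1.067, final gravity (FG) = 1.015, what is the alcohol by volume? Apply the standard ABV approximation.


ABV = (OG − FG) · 131.25
ABV = (1.067 − 1.015) · 131.25

6.8250 % ABV


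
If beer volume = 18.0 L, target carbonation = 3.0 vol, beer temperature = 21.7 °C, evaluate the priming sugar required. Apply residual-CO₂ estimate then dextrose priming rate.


residual = 14.695·(0.01821 + 0.09011·e^(−0.04·T));  sugar = (target − residual)·4.0·V
residual = 14.695·(0.01821 + 0.09011·e^(−0.04·21.7)) = 0.8235
sugar = (3.0 − 0.8235)·4.0·18.0

156.7103 g


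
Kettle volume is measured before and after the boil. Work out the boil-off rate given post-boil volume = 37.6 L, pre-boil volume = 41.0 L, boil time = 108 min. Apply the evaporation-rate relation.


rate = (V_pre − V_post) / (t_min/60)
rate = (41.0 − 37.6) / (108/60)

1.8889 L/hr


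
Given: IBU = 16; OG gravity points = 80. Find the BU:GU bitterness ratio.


BU:GU = IBU / OG_points
BU:GU = 16 / 80

0.2000


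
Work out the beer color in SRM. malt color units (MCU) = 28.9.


SRM = 1.4922 · MCU^0.6859
SRM = 1.4922 · 28.9^0.6859

14.9919 SRM


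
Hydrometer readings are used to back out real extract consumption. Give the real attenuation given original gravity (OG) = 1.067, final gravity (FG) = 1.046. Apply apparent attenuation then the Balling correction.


AA = (OG−FG)/(OG−1)·100;  RA = AA·0.8192
AA = (1.067 − 1.046)/(1.067 − 1)·100 = 31.3433
RA = 31.3433·0.8192

25.6764 %


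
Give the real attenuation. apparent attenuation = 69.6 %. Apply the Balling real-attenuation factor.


RA = AA · 0.8192
RA = 69.6 · 0.8192

57.0163 %


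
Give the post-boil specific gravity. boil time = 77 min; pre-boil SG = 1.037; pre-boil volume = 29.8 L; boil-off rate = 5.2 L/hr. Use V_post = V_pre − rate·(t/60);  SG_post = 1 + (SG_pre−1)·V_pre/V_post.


V_post = 29.8 − 5.2·(77/60) = 23.1267
SG_post = 1 + (1.037 − 1)·29.8/23.1267

1.0477


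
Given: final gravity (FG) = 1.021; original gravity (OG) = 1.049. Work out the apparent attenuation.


AA = (OG − FG)/(OG − 1) · 100
AA = (1.049 − 1.021)/(1.049 − 1) · 100

57.1429 %


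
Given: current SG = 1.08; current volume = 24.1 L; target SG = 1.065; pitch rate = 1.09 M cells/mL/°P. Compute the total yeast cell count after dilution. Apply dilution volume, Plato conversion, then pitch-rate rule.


V_w = V·((SG_c−1)/(SG_t−1)−1);  °P = 259 − 259/SG_t;  cells = rate·(V+V_w)·°P
V_w = 24.1·((1.08−1)/(1.065−1)−1) = 5.5615
V_final = 24.1 + 5.5615 = 29.6615
°P = 259 − 259/1.065 = 15.8075
cells = 1.09·29.6615·15.8075

511.0739 billion cells


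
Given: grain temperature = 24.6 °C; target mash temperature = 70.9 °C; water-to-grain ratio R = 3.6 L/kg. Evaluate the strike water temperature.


T_strike = (0.41/R)·(T_mash − T_grain) + T_mash
T_strike = (0.41/3.6)·(70.9 − 24.6) + 70.9

76.1731 °C


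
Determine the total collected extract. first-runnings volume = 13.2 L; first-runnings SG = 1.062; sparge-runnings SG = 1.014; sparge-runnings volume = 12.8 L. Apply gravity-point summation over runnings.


total = Σ (SG_i − 1)·1000·V_i
first = (1.062 − 1)·1000·13.2 = 818.4000
sparge = (1.014 − 1)·1000·12.8 = 179.2000
total = 818.4000 + 179.2000

997.6000 gravity·L


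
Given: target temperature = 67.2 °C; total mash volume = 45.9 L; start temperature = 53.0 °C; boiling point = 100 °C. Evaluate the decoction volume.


V_dec = V_total·(T_target − T_start)/(T_boil − T_start)
V_dec = 45.9·(67.2 − 53.0)/(100 − 53.0)

13.8677 L


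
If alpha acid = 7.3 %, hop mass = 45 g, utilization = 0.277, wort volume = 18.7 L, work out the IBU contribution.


IBU = (α/100)·mass·U·1000 / V
IBU = (7.3/100)·45·0.277·1000 / 18.7

48.6602 IBU


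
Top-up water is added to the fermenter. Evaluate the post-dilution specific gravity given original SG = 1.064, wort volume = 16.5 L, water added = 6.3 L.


SG_new = 1 + (SG_old − 1)·V_old/(V_old + V_water)
pts = (1.064 − 1)·1000·16.5/(16.5 + 6.3) = 46.3158
SG_new = 1 + 46.3158/1000

1.0463


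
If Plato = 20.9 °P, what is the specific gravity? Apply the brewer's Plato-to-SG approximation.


SG = 259/(259 − P)
SG = 259/(259 − 20.9)

1.0878


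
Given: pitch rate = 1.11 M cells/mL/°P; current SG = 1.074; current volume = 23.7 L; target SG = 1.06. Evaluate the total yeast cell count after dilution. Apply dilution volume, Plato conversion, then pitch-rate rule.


V_w = V·((SG_c−1)/(SG_t−1)−1);  °P = 259 − 259/SG_t;  cells = rate·(V+V_w)·°P
V_w = 23.7·((1.074−1)/(1.06−1)−1) = 5.5300
V_final = 23.7 + 5.5300 = 29.2300
°P = 259 − 259/1.06 = 14.6604
cells = 1.11·29.2300·14.6604

475.6603 billion cells


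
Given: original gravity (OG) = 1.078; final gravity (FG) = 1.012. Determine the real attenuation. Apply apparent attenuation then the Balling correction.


AA = (OG−FG)/(OG−1)·100;  RA = AA·0.8192
AA = (1.078 − 1.012)/(1.078 − 1)·100 = 84.6154
RA = 84.6154·0.8192

69.3169 %


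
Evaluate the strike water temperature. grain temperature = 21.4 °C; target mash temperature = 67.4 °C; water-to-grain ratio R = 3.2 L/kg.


T_strike = (0.41/R)·(T_mash − T_grain) + T_mash
T_strike = (0.41/3.2)·(67.4 − 21.4) + 67.4

73.2938 °C


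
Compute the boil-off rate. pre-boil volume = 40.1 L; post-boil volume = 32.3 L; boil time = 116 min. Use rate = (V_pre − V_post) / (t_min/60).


rate = (40.1 − 32.3) / (116/60)

4.0345 L/hr


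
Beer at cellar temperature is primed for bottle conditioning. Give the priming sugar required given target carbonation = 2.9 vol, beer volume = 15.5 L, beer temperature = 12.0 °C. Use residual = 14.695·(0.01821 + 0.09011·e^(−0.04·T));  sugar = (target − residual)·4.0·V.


residual = 14.695·(0.01821 + 0.09011·e^(−0.04·12.0)) = 1.0870
sugar = (2.9 − 1.0870)·4.0·15.5

112.4080 g


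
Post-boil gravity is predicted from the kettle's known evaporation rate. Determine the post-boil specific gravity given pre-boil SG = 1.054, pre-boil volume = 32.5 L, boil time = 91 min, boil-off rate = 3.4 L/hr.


V_post = V_pre − rate·(t/60);  SG_post = 1 + (SG_pre−1)·V_pre/V_post
V_post = 32.5 − 3.4·(91/60) = 27.3433
SG_post = 1 + (1.054 − 1)·32.5/27.3433

1.0642


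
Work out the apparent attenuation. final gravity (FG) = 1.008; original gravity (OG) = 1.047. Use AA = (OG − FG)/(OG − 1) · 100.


AA = (1.047 − 1.008)/(1.047 − 1) · 100

82.9787 %


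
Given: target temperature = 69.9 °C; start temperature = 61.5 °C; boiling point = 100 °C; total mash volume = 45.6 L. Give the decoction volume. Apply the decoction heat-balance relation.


V_dec = V_total·(T_target − T_start)/(T_boil − T_start)
V_dec = 45.6·(69.9 − 61.5)/(100 − 61.5)

9.9491 L


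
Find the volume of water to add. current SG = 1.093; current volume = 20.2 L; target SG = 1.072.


V_water = V·((SG_curr − 1)/(SG_target − 1) − 1)
V_water = 20.2·((1.093 − 1)/(1.072 − 1) − 1)

5.8917 L


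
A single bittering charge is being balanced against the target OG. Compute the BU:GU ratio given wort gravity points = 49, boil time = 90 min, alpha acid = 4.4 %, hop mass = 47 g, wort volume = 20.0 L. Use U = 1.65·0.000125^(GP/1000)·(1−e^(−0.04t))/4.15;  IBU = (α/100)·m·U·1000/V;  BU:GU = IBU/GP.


U = 1.65·0.000125^(49/1000)·(1−e^(−0.04·90))/4.15 = 0.2490
IBU = (4.4/100)·47·0.2490·1000/20.0 = 25.7438
BU:GU = 25.7438/49

0.5254


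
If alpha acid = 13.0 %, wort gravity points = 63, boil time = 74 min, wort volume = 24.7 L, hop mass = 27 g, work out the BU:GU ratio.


U = 1.65·0.000125^(GP/1000)·(1−e^(−0.04t))/4.15;  IBU = (α/100)·m·U·1000/V;  BU:GU = IBU/GP
U = 1.65·0.000125^(63/1000)·(1−e^(−0.04·74))/4.15 = 0.2140
IBU = (13.0/100)·27·0.2140·1000/24.7 = 30.4118
BU:GU = 30.4118/63

0.4827


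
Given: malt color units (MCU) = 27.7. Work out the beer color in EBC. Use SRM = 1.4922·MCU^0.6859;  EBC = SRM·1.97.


SRM = 1.4922·27.7^0.6859 = 14.5621
EBC = 14.5621·1.97

28.6873 EBC


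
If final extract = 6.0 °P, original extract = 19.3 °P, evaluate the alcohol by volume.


SG = 259/(259 − P);  ABV = (OG − FG)·131.25
OG = 259/(259 − 19.3) = 1.0805
FG = 259/(259 − 6.0) = 1.0237
ABV = (1.0805 − 1.0237)·131.25

7.4552 % ABV


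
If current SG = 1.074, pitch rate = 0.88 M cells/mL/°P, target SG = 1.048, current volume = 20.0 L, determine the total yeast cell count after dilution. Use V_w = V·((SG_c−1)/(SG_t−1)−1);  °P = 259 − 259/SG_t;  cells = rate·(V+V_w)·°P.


V_w = 20.0·((1.074−1)/(1.048−1)−1) = 10.8333
V_final = 20.0 + 10.8333 = 30.8333
°P = 259 − 259/1.048 = 11.8626
cells = 0.88·30.8333·11.8626

321.8718 billion cells


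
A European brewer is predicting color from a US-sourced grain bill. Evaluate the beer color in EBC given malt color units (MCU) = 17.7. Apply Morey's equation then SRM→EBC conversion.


SRM = 1.4922·MCU^0.6859;  EBC = SRM·1.97
SRM = 1.4922·17.7^0.6859 = 10.7106
EBC = 10.7106·1.97

21.0998 EBC


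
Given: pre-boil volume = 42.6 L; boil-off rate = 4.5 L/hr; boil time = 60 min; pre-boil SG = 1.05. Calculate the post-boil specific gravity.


V_post = V_pre − rate·(t/60);  SG_post = 1 + (SG_pre−1)·V_pre/V_post
V_post = 42.6 − 4.5·(60/60) = 38.1000
SG_post = 1 + (1.05 − 1)·42.6/38.1000

1.0559
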